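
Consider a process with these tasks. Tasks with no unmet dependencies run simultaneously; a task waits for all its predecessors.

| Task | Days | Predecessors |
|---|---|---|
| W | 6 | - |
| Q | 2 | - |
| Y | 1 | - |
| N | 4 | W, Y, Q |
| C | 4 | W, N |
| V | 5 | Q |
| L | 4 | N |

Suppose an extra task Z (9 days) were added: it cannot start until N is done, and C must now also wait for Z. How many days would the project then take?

Originally the project takes 14 days.
With Z inserted, C now waits for max(W, N, Z).
New critical path: W→N→Z→C = 6+4+9+4 = 23 ⇒ 23 days.

23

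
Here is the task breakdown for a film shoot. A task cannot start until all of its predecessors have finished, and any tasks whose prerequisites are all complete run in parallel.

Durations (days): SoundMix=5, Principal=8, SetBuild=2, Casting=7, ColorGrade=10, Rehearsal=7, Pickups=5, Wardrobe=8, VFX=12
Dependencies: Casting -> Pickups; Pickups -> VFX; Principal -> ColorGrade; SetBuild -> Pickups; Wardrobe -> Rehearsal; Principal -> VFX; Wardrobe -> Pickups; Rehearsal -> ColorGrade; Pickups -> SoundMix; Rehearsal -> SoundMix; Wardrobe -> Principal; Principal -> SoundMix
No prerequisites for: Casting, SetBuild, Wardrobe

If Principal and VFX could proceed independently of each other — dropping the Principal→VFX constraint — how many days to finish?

26

Original critical path: Wardrobe→Principal→VFX = 8+8+12 = 28 ⇒ 28 days.
Without Principal→VFX, VFX's earliest start moves from 16 to 13.
After: Wardrobe→Principal→ColorGrade = 8+8+10 = 26 → 26 days.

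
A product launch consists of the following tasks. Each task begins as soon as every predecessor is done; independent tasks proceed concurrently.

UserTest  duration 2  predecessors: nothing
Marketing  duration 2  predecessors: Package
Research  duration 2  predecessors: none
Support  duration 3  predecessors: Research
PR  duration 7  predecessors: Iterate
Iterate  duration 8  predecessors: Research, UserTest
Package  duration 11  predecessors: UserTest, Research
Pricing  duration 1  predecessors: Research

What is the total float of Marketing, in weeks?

2

Research→Iterate→PR = 2+8+7 = 17 sets the makespan at 17 weeks.
The longest chain containing Marketing totals 15 weeks.
So Marketing can slip 17 − 15 = 2 weeks.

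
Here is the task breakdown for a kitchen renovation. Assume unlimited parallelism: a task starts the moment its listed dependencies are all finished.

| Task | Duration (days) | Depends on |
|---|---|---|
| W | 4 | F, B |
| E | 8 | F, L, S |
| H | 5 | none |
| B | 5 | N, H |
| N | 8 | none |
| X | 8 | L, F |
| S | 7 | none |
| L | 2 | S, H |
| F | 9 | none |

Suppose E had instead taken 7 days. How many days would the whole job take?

17

The binding path is F→E = 9+8 = 17; finish at 17 days.
E lies on that path, so at 7 days the path becomes 16 days.
New critical path: N→B→W = 8+5+4 = 17 ⇒ 17 days.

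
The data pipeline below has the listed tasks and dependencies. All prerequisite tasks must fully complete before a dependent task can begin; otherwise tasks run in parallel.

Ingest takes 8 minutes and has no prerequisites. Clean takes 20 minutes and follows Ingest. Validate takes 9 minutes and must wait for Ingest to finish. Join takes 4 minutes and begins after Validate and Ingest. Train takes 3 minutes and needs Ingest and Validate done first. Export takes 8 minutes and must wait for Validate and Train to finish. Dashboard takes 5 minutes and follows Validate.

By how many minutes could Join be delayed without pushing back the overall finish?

Critical path: Ingest→Clean = 8+20 = 28, so the finish is 28 minutes.
The longest chain containing Join totals 21 minutes.
Slack of Join = 24 − 17 = 7 minutes.

7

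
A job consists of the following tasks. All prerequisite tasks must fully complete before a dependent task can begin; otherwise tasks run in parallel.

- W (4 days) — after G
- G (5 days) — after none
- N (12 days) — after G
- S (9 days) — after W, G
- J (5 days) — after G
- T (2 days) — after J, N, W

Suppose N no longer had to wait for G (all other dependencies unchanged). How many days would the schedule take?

Original critical path: G→N→T = 5+12+2 = 19 ⇒ 19 days.
Without G→N, N's earliest start moves from 5 to 0.
The longest chain is now G→W→S = 5+4+9 = 18, so the schedule takes 18 days.

18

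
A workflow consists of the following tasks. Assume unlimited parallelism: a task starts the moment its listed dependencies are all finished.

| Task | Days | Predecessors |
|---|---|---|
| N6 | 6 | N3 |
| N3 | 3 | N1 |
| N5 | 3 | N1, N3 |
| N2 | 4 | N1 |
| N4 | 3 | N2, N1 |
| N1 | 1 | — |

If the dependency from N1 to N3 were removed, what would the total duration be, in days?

With the dependency in place, N1→N3→N6 = 1+3+6 = 10 sets the finish at 10 days.
Without N1→N3, N3's earliest start moves from 1 to 0.
New critical path: N3→N6 = 3+6 = 9 ⇒ 9 days.

9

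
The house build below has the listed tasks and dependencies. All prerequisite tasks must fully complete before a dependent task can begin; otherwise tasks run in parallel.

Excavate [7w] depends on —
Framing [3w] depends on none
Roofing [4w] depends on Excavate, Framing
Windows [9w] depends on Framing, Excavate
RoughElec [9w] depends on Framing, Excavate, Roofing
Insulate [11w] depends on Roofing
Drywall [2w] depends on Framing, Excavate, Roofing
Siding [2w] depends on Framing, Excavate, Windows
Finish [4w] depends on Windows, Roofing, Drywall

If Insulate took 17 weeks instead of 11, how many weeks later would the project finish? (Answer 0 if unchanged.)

6

Critical path before the change: Excavate→Roofing→Insulate = 7+4+11 = 22 giving 22 weeks.
Insulate is on the critical path; changing it to 17 makes that path 28 weeks.
No other chain overtakes it, so the finish is 28 weeks.
Change in finish: 28 − 22 = +6 weeks.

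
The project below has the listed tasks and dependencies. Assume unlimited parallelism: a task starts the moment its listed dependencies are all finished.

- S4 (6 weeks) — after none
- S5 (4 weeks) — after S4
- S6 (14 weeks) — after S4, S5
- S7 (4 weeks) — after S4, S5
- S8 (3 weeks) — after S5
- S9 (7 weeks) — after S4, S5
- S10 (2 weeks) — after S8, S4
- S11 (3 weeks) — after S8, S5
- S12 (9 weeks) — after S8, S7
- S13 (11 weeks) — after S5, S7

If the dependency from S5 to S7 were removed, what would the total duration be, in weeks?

24

Before: longest chain S4→S5→S7→S13 = 6+4+4+11 = 25, finish 25.
Without S5→S7, S7's earliest start moves from 10 to 6.
New critical path: S4→S5→S6 = 6+4+14 = 24 ⇒ 24 weeks.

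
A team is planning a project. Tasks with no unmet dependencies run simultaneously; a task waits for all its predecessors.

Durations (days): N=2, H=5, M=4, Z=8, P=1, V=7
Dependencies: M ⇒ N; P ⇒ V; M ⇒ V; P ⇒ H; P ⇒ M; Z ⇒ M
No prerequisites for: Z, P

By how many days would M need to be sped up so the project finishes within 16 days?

Current finish: 19 days; target: 16.
M is on every critical path, so each day cut from M cuts the finish by one (this holds down to a finish of 16).
Need 19 − 16 = 3 days off M → M becomes 1 day, finish becomes 16.

3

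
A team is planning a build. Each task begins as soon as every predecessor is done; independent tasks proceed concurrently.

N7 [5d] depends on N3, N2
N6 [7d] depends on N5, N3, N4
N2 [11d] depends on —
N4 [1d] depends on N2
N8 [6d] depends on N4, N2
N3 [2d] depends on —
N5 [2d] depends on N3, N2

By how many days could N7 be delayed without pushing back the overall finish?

The longest chain is N2→N5→N6 = 11+2+7 = 20; overall finish 20 days.
Longest path through N7: 16 days (earliest finish 16, latest finish 20).
Float = 20 − 16 = 4.

4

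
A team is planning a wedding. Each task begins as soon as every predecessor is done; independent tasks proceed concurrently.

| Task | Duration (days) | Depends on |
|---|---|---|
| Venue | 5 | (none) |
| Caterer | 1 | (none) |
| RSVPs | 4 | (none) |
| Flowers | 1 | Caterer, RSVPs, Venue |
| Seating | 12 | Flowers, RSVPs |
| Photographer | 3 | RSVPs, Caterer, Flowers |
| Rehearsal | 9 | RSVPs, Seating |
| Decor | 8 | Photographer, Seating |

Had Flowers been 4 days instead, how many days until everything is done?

30

The binding path is Venue→Flowers→Seating→Rehearsal = 5+1+12+9 = 27; finish at 27 days.
Since Flowers is critical, the +3 change carries straight to that chain (now 30 days).
The critical path is still Venue→Flowers→Seating→Rehearsal; finish is now 30 days.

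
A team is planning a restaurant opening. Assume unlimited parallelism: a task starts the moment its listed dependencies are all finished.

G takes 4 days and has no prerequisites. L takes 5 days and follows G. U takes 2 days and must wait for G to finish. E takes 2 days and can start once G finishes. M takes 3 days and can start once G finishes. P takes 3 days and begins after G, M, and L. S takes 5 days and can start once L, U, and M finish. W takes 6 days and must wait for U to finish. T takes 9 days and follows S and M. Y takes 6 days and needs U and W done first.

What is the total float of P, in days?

11

G→L→S→T = 4+5+5+9 = 23 sets the makespan at 23 days.
P finishes as early as 12 and must finish by 23.
Float = 23 − 12 = 11.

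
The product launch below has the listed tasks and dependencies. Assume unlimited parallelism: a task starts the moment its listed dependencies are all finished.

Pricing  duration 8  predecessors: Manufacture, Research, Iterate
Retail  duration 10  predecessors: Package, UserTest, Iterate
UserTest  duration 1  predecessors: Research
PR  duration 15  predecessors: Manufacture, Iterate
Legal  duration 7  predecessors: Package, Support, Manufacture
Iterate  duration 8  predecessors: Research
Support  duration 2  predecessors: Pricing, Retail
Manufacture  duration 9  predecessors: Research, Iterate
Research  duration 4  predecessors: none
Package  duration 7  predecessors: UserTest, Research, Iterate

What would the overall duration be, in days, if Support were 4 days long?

40

Critical path before the change: Research→Iterate→Manufacture→Pricing→Support→Legal = 4+8+9+8+2+7 = 38 giving 38 days.
Since Support is critical, the +2 change carries straight to that chain (now 40 days).
No other chain overtakes it, so the finish is 40 days.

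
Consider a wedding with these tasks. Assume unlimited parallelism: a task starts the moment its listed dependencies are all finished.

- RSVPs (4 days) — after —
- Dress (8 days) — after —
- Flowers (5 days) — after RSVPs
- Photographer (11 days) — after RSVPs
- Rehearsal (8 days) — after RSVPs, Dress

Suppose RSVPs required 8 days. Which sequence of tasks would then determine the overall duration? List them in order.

Actual critical path: Dress→Rehearsal = 8+8 = 16 ⇒ 16 days.
The longest path through RSVPs is only 15 days, so RSVPs has float 1.
The binding chain switches to RSVPs→Photographer = 8+11 = 19; finish 19 days.

RSVPs, Photographer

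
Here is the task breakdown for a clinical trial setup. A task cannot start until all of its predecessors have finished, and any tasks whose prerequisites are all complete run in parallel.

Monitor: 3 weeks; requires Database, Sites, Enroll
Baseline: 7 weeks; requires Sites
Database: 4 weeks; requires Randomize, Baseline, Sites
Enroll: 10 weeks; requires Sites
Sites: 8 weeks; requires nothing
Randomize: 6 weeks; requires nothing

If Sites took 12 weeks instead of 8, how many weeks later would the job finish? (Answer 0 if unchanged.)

4

Actual critical path: Sites→Baseline→Database→Monitor = 8+7+4+3 = 22 ⇒ 22 weeks.
Sites lies on that path, so at 12 weeks the path becomes 26 weeks.
No other chain overtakes it, so the finish is 26 weeks.
Change in finish: 26 − 22 = +4 weeks.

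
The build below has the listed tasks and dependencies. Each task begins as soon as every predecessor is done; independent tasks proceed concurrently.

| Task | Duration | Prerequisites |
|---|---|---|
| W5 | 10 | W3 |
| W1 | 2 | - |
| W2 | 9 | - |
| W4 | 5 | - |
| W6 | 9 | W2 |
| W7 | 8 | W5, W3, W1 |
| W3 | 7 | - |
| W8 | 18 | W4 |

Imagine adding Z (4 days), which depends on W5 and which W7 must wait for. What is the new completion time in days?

29

Originally the project takes 25 days.
With Z inserted, W7 now waits for max(W5, W3, W1, Z).
New critical path: W3→W5→Z→W7 = 7+10+4+8 = 29 ⇒ 29 days.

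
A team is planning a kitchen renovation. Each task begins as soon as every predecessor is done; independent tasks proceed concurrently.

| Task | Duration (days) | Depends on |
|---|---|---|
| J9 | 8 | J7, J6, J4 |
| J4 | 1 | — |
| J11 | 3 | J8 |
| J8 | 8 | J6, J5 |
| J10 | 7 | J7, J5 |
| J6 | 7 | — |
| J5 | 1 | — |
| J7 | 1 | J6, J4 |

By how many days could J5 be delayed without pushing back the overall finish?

6

Critical path: J6→J8→J11 = 7+8+3 = 18, so the finish is 18 days.
J5 finishes as early as 1 and must finish by 7.
Slack of J5 = 6 − 0 = 6 days.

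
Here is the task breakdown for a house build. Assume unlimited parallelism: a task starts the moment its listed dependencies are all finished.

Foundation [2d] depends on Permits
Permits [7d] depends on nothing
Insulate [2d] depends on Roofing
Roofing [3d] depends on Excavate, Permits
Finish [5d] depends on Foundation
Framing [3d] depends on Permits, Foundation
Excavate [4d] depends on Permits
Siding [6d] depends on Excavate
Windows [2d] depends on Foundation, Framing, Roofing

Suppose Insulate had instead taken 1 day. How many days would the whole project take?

17

Actual critical path: Permits→Excavate→Siding = 7+4+6 = 17 ⇒ 17 days.
Insulate is off the critical path — its longest chain is 16 days, giving 1 of slack.
That remains the longest chain; total 17 days.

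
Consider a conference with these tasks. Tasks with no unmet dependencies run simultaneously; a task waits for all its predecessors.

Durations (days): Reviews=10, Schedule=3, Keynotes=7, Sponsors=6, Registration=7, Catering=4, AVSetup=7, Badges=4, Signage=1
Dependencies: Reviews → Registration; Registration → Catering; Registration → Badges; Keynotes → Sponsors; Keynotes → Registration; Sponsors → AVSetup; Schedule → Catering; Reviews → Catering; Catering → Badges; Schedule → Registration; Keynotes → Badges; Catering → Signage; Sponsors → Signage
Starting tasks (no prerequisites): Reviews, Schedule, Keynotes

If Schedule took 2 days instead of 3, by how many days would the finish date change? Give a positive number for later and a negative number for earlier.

0

The binding path is Reviews→Registration→Catering→Badges = 10+7+4+4 = 25; finish at 25 days.
The longest path through Schedule is only 18 days, so Schedule has float 7.
The critical path is still Reviews→Registration→Catering→Badges; finish is now 25 days.
Change in finish: 25 − 25 = +0 days.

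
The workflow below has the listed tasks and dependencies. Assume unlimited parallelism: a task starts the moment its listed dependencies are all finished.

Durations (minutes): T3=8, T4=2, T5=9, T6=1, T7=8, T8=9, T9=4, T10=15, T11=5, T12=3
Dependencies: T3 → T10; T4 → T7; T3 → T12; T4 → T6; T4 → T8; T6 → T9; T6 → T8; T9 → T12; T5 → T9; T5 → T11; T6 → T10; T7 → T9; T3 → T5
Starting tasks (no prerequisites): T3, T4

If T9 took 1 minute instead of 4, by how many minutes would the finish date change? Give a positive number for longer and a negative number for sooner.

-1

The binding path is T3→T5→T9→T12 = 8+9+4+3 = 24; finish at 24 minutes.
T9 is on the critical path; changing it to 1 makes that path 21 minutes.
New critical path: T3→T10 = 8+15 = 23 ⇒ 23 minutes.
Change in finish: 23 − 24 = -1 minutes.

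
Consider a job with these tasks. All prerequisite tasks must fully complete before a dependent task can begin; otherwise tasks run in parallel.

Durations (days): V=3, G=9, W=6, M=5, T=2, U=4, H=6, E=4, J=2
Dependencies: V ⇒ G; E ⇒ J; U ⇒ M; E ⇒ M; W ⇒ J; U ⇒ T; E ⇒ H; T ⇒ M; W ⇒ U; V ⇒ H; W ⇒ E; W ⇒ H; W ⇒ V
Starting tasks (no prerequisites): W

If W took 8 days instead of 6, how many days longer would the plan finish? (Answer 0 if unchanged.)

2

The binding path is W→V→G = 6+3+9 = 18; finish at 18 days.
W lies on that path, so at 8 days the path becomes 20 days.
No other chain overtakes it, so the finish is 20 days.
Change in finish: 20 − 18 = +2 days.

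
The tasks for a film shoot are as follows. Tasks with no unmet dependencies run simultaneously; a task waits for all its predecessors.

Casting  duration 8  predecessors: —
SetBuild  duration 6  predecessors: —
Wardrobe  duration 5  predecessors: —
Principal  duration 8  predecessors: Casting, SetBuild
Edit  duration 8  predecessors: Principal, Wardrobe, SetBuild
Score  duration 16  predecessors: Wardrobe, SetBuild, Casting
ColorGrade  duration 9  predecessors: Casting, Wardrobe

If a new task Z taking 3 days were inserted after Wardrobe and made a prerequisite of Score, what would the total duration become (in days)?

24

Originally the schedule takes 24 days.
With Z inserted, Score now waits for max(Wardrobe, SetBuild, Casting, Z).
New critical path: Casting→Principal→Edit = 8+8+8 = 24 ⇒ 24 days.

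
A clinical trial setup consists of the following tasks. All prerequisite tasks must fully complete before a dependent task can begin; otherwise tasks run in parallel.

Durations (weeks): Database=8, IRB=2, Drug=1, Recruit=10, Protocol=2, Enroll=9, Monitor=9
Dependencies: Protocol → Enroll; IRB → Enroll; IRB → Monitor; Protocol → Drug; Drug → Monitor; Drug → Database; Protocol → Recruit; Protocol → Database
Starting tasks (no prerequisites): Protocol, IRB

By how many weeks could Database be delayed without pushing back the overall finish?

1

Protocol→Recruit = 2+10 = 12 sets the makespan at 12 weeks.
The longest chain containing Database totals 11 weeks.
Slack of Database = 4 − 3 = 1 week.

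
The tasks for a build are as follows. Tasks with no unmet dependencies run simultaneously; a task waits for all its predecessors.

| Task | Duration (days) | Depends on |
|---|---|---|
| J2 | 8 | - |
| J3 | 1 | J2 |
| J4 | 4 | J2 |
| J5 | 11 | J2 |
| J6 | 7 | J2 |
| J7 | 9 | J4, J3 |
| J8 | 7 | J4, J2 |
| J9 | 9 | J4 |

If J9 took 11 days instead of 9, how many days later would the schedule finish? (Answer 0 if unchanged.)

Actual critical path: J2→J4→J9 = 8+4+9 = 21 ⇒ 21 days.
J9 lies on that path, so at 11 days the path becomes 23 days.
That remains the longest chain; total 23 days.
Change in finish: 23 − 21 = +2 days.

2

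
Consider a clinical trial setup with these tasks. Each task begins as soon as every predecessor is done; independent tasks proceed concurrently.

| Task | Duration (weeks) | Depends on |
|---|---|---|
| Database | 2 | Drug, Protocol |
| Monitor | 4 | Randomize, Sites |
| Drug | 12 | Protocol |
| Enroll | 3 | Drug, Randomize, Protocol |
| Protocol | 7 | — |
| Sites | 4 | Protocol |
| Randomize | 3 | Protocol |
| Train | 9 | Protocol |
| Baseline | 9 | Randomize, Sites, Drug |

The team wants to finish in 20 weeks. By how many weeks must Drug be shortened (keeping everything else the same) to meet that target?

8

Current finish: 28 weeks; target: 20.
Drug is on every critical path, so each week cut from Drug cuts the finish by one (this holds down to a finish of 20).
Need 28 − 20 = 8 weeks off Drug → Drug becomes 4 weeks, finish becomes 20.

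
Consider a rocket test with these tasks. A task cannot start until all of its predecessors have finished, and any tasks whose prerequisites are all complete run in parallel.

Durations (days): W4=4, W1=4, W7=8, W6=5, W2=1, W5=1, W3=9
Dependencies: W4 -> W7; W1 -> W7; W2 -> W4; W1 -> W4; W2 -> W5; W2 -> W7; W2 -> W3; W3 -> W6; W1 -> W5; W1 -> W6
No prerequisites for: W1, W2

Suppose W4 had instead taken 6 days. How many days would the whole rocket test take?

The binding path is W1→W4→W7 = 4+4+8 = 16; finish at 16 days.
W4 is on the critical path; changing it to 6 makes that path 18 days.
That remains the longest chain; total 18 days.

18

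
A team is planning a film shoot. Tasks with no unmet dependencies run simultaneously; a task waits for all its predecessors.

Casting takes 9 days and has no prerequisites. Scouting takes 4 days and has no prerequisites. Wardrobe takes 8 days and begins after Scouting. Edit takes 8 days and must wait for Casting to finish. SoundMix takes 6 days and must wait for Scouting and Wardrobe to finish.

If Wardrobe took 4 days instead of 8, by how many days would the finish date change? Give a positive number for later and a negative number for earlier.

Critical path before the change: Scouting→Wardrobe→SoundMix = 4+8+6 = 18 giving 18 days.
Wardrobe is on the critical path; changing it to 4 makes that path 14 days.
Now Casting→Edit = 9+8 = 17 is longest, so the finish becomes 17 days.
Change in finish: 17 − 18 = -1 days.

-1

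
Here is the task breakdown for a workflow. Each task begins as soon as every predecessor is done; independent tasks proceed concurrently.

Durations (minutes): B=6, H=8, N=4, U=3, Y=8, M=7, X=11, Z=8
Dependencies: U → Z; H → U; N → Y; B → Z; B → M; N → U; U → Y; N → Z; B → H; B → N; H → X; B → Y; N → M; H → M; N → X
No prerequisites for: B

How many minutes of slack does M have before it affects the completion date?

4

The longest chain is B→H→U→Y = 6+8+3+8 = 25; overall finish 25 minutes.
Longest path through M: 21 minutes (earliest finish 21, latest finish 25).
Float = 25 − 21 = 4.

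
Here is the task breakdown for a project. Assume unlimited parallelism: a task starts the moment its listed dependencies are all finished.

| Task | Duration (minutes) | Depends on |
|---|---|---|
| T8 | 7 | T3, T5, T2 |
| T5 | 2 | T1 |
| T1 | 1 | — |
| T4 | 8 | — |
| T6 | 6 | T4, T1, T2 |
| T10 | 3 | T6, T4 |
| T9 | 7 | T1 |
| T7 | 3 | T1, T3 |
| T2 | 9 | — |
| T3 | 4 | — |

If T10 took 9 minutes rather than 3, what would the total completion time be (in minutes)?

24

Actual critical path: T2→T6→T10 = 9+6+3 = 18 ⇒ 18 minutes.
Since T10 is critical, the +6 change carries straight to that chain (now 24 minutes).
The critical path is still T2→T6→T10; finish is now 24 minutes.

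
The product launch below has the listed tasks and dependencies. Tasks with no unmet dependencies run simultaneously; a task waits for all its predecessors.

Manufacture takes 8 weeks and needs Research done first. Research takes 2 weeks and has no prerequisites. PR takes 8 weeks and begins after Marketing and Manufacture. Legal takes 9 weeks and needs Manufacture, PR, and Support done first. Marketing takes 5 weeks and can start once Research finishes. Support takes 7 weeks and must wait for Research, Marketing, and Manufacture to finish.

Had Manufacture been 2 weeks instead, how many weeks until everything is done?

Baseline: Research→Manufacture→PR→Legal = 2+8+8+9 = 27 → 27 weeks.
Manufacture is on the critical path; changing it to 2 makes that path 21 weeks.
New critical path: Research→Marketing→PR→Legal = 2+5+8+9 = 24 ⇒ 24 weeks.

24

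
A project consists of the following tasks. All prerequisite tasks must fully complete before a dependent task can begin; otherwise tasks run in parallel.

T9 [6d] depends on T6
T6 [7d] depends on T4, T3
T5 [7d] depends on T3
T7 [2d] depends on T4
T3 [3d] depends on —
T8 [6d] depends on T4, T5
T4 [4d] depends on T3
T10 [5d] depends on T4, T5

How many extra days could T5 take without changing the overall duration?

4

The longest chain is T3→T4→T6→T9 = 3+4+7+6 = 20; overall finish 20 days.
Longest path through T5: 16 days (earliest finish 10, latest finish 14).
Slack of T5 = 7 − 3 = 4 days.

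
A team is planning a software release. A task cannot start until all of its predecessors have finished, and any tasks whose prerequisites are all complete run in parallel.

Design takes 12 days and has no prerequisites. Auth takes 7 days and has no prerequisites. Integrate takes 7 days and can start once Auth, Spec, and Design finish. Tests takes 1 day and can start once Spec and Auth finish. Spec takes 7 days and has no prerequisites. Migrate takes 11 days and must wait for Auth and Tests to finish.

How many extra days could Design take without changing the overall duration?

Spec→Tests→Migrate = 7+1+11 = 19 sets the makespan at 19 days.
Design finishes as early as 12 and must finish by 12.
So Design can slip 12 − 12 = 0 days.

0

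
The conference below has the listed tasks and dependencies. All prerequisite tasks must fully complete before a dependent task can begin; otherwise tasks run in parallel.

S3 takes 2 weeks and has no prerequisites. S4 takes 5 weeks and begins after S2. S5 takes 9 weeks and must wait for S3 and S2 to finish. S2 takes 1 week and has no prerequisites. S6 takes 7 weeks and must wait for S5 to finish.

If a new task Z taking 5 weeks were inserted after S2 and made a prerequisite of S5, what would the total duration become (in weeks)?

22

Originally the conference takes 18 weeks.
With Z inserted, S5 now waits for max(S3, S2, Z).
New critical path: S2→Z→S5→S6 = 1+5+9+7 = 22 ⇒ 22 weeks.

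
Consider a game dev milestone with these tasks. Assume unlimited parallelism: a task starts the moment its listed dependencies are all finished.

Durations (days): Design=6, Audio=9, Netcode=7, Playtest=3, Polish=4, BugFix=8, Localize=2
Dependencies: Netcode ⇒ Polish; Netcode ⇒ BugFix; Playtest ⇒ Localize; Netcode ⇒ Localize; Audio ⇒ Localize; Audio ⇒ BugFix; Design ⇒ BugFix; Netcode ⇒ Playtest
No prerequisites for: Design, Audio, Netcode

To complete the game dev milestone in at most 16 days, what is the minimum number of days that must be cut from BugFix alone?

1

Current finish: 17 days; target: 16.
BugFix is on every critical path, so each day cut from BugFix cuts the finish by one (this holds down to a finish of 12).
Need 17 − 16 = 1 day off BugFix → BugFix becomes 7 days, finish becomes 16.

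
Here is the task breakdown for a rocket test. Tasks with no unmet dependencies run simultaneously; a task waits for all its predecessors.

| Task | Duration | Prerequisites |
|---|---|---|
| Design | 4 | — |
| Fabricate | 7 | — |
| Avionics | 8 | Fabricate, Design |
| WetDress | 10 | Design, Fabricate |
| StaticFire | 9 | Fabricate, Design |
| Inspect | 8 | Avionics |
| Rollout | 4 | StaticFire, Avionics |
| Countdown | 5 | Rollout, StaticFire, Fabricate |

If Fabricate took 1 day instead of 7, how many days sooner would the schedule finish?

3

As given, the longest chain is Fabricate→StaticFire→Rollout→Countdown = 7+9+4+5 = 25, so the finish is 25 days.
Fabricate lies on that path, so at 1 day the path becomes 19 days.
The binding chain switches to Design→StaticFire→Rollout→Countdown = 4+9+4+5 = 22; finish 22 days.
Change in finish: 22 − 25 = -3 days.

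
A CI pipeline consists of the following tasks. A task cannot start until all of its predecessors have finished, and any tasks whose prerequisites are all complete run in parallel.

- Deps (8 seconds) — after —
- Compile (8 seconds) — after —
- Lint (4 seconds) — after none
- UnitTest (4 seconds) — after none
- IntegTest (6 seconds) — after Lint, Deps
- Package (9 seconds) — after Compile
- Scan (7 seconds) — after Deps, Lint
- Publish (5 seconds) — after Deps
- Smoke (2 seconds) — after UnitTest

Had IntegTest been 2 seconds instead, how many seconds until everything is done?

Baseline: Compile→Package = 8+9 = 17 → 17 seconds.
IntegTest is off the critical path — its longest chain is 14 seconds, giving 3 of slack.
No other chain overtakes it, so the finish is 17 seconds.

17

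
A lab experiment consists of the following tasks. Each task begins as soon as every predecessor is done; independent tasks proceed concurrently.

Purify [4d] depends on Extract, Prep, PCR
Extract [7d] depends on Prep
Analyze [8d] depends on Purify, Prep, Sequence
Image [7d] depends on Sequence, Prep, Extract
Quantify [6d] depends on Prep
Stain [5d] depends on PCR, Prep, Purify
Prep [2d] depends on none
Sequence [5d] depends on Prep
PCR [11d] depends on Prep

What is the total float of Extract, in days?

Critical path: Prep→PCR→Purify→Analyze = 2+11+4+8 = 25, so the finish is 25 days.
Extract finishes as early as 9 and must finish by 13.
Slack of Extract = 6 − 2 = 4 days.

4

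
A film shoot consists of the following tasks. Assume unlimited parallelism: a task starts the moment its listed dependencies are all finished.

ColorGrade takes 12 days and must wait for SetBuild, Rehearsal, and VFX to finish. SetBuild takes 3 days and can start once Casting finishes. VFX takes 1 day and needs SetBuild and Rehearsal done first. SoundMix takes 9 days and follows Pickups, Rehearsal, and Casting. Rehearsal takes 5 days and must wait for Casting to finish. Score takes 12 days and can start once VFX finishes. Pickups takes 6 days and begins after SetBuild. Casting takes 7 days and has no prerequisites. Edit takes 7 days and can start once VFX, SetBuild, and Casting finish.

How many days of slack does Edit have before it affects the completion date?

5

Casting→SetBuild→Pickups→SoundMix = 7+3+6+9 = 25 sets the makespan at 25 days.
Edit finishes as early as 20 and must finish by 25.
Slack of Edit = 18 − 13 = 5 days.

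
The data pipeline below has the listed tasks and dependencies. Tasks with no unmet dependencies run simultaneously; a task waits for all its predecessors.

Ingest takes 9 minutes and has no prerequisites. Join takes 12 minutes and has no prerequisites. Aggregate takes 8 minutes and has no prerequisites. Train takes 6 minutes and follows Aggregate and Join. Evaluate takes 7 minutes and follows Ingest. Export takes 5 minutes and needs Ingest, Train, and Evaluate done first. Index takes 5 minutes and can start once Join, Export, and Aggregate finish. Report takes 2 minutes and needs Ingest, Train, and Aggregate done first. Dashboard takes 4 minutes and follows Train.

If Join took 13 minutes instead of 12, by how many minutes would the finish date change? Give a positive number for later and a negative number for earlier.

1

Actual critical path: Join→Train→Export→Index = 12+6+5+5 = 28 ⇒ 28 minutes.
Join lies on that path, so at 13 minutes the path becomes 29 minutes.
That remains the longest chain; total 29 minutes.
Change in finish: 29 − 28 = +1 minutes.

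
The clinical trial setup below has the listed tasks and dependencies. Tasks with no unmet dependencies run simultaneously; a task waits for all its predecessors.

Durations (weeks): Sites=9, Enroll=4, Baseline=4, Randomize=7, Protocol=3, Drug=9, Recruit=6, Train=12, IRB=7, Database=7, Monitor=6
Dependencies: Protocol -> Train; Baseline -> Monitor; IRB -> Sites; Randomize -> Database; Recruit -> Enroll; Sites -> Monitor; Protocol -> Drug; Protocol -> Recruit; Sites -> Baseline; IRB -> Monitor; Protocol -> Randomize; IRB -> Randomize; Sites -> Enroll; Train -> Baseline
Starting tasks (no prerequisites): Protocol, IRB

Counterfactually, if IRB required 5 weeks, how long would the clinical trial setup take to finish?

Baseline: IRB→Sites→Baseline→Monitor = 7+9+4+6 = 26 → 26 weeks.
IRB lies on that path, so at 5 weeks the path becomes 24 weeks.
Now Protocol→Train→Baseline→Monitor = 3+12+4+6 = 25 is longest, so the finish becomes 25 weeks.

25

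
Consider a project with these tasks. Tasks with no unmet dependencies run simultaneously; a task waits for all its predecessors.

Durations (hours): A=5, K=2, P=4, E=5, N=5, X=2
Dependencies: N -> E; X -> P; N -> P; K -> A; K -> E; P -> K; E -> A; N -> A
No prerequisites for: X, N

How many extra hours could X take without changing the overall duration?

The longest chain is N→P→K→E→A = 5+4+2+5+5 = 21; overall finish 21 hours.
X finishes as early as 2 and must finish by 5.
Float = 21 − 18 = 3.

3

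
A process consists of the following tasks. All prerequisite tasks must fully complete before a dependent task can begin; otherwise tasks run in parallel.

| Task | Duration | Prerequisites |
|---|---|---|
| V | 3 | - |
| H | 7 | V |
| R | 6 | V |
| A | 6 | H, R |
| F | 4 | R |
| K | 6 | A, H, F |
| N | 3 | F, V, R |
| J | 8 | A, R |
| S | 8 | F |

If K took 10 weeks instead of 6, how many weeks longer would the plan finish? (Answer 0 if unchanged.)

Actual critical path: V→H→A→J = 3+7+6+8 = 24 ⇒ 24 weeks.
K is off the critical path — its longest chain is 22 weeks, giving 2 of slack.
Now V→H→A→K = 3+7+6+10 = 26 is longest, so the finish becomes 26 weeks.
Change in finish: 26 − 24 = +2 weeks.

2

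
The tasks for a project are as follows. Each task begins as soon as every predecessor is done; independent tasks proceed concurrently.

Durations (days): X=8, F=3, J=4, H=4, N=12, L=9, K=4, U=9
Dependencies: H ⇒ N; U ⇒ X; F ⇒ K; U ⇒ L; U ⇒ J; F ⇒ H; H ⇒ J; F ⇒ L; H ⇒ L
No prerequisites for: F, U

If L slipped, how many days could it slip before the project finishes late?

The longest chain is F→H→N = 3+4+12 = 19; overall finish 19 days.
The longest chain containing L totals 18 days.
So L can slip 19 − 18 = 1 day.

1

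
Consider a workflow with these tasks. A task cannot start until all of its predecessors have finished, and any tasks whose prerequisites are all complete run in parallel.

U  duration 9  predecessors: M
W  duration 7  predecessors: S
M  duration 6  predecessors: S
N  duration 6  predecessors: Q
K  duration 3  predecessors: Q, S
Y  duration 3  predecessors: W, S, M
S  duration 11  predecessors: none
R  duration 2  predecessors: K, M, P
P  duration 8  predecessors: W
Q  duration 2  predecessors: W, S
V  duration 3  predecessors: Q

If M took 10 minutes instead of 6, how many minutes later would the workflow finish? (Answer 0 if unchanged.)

2

The binding path is S→W→P→R = 11+7+8+2 = 28; finish at 28 minutes.
M is off the critical path — its longest chain is 26 minutes, giving 2 of slack.
New critical path: S→M→U = 11+10+9 = 30 ⇒ 30 minutes.
Change in finish: 30 − 28 = +2 minutes.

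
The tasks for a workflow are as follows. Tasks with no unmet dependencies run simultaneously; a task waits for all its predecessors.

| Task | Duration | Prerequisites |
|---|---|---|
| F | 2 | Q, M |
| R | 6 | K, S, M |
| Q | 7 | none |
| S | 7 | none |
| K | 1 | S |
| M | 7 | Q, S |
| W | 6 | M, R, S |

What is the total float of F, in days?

Critical path: S→M→R→W = 7+7+6+6 = 26, so the finish is 26 days.
The longest chain containing F totals 16 days.
Float = 26 − 16 = 10.

10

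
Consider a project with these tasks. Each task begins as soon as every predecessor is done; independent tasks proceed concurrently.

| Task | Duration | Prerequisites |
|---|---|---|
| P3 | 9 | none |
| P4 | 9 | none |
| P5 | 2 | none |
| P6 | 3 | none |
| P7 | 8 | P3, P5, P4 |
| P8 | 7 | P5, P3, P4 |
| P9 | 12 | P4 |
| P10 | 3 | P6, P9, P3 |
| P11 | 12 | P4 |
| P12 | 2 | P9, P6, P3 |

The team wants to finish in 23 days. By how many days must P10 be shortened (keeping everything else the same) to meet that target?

Current finish: 24 days; target: 23.
P10 is on every critical path, so each day cut from P10 cuts the finish by one (this holds down to a finish of 23).
Need 24 − 23 = 1 day off P10 → P10 becomes 2 days, finish becomes 23.

1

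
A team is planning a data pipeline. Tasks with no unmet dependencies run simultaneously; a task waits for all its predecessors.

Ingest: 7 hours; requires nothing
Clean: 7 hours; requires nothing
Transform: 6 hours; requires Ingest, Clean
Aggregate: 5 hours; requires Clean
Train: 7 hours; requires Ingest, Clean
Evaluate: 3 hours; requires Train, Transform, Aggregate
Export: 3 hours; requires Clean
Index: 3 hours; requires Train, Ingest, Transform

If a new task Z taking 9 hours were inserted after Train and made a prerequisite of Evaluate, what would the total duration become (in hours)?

26

Originally the schedule takes 17 hours.
With Z inserted, Evaluate now waits for max(Train, Transform, Aggregate, Z).
New critical path: Ingest→Train→Z→Evaluate = 7+7+9+3 = 26 ⇒ 26 hours.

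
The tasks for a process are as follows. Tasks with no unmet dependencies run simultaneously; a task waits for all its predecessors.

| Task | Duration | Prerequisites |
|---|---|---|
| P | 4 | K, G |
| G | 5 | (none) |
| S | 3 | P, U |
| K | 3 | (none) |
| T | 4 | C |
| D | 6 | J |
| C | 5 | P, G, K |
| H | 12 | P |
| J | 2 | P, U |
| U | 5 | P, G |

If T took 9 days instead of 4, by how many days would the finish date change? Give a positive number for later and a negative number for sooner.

1

The binding path is G→P→U→J→D = 5+4+5+2+6 = 22; finish at 22 days.
T has 4 days of float (longest path through it is 18).
New critical path: G→P→C→T = 5+4+5+9 = 23 ⇒ 23 days.
Change in finish: 23 − 22 = +1 days.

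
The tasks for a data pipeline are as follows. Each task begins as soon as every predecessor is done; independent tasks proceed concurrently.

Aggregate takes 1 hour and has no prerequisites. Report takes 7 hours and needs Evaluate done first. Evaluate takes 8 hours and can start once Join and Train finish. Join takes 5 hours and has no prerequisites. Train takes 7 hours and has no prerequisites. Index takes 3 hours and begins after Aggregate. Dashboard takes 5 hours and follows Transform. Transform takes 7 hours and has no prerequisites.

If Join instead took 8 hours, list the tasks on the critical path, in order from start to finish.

As given, the longest chain is Train→Evaluate→Report = 7+8+7 = 22, so the finish is 22 hours.
Join has 2 hours of float (longest path through it is 20).
The binding chain switches to Join→Evaluate→Report = 8+8+7 = 23; finish 23 hours.

Join, Evaluate, Report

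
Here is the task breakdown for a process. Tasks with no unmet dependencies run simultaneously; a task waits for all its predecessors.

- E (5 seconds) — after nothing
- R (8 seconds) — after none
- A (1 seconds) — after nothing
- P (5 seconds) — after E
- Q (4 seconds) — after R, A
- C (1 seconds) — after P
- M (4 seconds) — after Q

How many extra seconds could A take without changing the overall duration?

7

The longest chain is R→Q→M = 8+4+4 = 16; overall finish 16 seconds.
A finishes as early as 1 and must finish by 8.
Float = 16 − 9 = 7.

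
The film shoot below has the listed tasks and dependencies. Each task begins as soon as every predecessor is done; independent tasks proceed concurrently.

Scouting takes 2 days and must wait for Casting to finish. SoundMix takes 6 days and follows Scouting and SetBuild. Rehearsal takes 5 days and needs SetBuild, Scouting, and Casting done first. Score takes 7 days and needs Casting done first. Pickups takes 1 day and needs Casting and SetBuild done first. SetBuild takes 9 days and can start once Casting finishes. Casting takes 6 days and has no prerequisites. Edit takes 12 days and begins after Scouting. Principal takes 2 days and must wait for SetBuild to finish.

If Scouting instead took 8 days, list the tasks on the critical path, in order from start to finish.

Casting, Scouting, Edit

As given, the longest chain is Casting→SetBuild→SoundMix = 6+9+6 = 21, so the finish is 21 days.
Scouting is off the critical path — its longest chain is 20 days, giving 1 of slack.
New critical path: Casting→Scouting→Edit = 6+8+12 = 26 ⇒ 26 days.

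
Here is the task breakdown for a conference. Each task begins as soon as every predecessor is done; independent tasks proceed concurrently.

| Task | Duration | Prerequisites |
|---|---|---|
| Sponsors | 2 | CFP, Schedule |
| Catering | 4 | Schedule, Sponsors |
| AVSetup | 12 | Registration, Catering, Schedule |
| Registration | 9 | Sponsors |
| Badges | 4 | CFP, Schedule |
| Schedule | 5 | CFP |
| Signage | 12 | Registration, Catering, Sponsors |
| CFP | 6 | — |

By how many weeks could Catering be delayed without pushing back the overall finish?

5

The longest chain is CFP→Schedule→Sponsors→Registration→AVSetup = 6+5+2+9+12 = 34; overall finish 34 weeks.
The longest chain containing Catering totals 29 weeks.
Float = 34 − 29 = 5.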